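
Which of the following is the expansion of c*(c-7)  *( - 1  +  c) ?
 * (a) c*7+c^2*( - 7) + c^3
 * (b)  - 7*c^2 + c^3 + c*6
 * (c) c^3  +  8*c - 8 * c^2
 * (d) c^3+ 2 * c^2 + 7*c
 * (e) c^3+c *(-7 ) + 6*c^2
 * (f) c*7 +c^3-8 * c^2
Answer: f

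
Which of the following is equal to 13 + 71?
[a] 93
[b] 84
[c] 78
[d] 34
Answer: b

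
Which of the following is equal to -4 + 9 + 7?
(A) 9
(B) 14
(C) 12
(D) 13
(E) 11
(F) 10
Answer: C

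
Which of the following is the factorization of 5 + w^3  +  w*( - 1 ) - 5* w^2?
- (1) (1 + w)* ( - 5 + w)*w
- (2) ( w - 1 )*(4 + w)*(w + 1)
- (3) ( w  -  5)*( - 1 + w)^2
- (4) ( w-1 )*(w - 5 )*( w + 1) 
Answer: 4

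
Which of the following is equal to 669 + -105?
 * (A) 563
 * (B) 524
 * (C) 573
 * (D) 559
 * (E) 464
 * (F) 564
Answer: F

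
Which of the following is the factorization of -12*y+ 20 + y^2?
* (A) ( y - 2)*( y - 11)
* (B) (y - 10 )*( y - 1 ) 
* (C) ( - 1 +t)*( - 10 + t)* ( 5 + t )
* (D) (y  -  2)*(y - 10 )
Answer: D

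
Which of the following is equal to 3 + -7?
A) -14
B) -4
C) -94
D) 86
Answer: B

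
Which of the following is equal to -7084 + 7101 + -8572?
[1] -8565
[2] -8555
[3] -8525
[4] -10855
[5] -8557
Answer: 2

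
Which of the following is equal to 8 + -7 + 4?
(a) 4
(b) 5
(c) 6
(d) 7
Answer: b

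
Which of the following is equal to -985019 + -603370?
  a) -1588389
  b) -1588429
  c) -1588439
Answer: a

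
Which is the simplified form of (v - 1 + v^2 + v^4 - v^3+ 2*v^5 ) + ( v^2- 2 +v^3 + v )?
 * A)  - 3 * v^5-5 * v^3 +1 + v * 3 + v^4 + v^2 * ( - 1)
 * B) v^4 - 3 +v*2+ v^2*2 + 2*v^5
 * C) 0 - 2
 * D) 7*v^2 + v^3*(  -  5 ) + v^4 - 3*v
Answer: B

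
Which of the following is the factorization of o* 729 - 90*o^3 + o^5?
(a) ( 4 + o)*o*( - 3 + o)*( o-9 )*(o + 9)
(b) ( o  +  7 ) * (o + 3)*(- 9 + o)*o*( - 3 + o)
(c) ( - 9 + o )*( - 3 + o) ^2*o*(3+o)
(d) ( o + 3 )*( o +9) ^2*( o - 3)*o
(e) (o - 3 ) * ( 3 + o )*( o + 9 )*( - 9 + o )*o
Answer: e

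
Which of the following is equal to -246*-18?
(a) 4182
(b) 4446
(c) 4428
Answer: c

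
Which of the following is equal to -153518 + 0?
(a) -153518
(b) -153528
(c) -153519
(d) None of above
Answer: a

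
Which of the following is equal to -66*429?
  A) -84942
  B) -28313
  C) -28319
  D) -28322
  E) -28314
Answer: E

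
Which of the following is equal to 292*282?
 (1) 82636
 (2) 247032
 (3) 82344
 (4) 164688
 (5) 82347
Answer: 3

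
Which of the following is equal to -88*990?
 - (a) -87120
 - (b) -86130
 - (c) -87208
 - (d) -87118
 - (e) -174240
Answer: a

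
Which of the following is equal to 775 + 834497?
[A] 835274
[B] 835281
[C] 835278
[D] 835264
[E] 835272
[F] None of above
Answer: E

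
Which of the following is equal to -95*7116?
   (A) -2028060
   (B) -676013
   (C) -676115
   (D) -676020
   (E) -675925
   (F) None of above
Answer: D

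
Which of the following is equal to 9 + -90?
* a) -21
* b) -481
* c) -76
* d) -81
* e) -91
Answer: d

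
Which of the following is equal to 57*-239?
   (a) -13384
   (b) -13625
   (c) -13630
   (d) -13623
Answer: d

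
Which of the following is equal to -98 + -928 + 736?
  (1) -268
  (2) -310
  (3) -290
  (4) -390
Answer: 3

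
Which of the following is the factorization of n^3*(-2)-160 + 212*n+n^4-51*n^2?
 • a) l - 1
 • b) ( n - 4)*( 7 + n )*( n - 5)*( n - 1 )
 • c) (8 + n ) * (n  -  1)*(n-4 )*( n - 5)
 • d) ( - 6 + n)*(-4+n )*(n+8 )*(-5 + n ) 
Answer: c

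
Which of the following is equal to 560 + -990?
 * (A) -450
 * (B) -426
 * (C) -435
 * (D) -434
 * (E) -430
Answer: E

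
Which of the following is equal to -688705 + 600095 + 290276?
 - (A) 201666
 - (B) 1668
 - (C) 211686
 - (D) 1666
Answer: A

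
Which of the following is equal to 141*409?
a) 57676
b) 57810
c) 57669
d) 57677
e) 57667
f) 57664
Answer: c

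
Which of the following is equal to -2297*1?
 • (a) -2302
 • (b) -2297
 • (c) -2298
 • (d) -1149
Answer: b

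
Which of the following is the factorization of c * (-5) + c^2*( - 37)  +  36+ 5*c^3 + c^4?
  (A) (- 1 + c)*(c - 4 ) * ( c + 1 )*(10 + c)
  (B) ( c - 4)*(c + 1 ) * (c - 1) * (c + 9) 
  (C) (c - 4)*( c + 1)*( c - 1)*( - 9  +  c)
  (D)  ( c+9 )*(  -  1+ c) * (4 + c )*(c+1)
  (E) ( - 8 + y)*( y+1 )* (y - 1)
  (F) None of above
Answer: B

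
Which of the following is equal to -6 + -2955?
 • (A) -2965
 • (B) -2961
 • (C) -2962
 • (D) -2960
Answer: B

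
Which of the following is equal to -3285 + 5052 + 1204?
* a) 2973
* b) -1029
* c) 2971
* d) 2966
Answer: c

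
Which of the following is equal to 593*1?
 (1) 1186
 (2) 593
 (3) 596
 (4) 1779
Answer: 2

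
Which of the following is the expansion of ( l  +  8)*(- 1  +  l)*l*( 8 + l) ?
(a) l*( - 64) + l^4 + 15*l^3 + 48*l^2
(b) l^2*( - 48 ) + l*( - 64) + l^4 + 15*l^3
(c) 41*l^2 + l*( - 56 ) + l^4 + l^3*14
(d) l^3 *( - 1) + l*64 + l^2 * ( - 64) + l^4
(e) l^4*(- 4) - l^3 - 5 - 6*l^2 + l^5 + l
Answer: a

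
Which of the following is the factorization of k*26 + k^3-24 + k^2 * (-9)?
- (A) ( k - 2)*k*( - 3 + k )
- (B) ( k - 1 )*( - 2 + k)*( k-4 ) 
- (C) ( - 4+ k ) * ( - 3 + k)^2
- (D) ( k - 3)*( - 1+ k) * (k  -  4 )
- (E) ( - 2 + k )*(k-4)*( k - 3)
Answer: E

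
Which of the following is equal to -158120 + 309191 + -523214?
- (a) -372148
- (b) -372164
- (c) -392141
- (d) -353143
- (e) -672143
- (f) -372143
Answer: f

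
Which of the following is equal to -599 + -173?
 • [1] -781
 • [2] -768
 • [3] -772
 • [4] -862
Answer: 3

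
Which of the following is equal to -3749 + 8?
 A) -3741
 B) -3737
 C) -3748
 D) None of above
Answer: A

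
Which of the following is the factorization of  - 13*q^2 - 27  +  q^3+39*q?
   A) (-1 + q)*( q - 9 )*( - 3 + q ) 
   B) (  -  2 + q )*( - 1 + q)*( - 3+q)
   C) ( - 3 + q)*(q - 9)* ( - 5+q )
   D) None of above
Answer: A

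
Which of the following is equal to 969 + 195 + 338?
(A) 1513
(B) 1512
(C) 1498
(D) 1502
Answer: D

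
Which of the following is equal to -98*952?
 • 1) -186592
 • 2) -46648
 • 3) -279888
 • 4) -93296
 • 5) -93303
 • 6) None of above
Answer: 4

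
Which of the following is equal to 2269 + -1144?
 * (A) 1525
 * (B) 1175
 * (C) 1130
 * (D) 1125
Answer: D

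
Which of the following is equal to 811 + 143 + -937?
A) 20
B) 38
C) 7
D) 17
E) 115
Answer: D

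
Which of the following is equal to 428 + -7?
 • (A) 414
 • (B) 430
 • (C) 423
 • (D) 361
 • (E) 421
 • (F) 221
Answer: E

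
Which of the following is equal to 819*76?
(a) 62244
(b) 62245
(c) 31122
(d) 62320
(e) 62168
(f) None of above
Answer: a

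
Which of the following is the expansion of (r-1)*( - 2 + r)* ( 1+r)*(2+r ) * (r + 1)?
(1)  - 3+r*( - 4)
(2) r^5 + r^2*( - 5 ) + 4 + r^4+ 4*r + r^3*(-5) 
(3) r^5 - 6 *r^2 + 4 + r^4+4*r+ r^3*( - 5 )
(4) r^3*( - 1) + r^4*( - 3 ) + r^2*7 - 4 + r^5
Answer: 2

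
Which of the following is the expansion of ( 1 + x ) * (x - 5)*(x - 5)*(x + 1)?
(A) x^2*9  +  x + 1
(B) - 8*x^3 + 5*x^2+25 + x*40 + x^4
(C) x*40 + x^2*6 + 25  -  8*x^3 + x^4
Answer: C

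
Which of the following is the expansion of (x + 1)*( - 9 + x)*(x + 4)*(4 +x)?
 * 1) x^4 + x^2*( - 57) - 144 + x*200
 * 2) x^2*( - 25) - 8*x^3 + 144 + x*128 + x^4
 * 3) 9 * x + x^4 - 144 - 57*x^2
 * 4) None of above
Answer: 4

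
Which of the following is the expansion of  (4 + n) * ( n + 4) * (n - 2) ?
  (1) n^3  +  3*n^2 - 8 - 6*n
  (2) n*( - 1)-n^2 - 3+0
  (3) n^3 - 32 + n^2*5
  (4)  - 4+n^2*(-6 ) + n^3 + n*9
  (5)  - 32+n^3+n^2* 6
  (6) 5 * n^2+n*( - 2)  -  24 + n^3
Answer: 5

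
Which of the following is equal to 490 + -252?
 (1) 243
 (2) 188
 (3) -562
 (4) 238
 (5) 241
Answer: 4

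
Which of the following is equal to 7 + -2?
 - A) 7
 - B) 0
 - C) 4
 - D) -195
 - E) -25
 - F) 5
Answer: F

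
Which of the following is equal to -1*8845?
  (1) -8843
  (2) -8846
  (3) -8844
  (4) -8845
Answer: 4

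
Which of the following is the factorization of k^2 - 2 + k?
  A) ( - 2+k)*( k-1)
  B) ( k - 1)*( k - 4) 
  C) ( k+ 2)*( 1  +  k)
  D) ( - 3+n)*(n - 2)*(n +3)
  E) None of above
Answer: E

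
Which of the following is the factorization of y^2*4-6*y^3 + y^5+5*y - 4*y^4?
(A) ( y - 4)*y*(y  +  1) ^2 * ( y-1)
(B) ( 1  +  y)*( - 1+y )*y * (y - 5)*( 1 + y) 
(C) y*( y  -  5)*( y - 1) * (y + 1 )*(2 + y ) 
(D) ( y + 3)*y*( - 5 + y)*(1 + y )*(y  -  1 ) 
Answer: B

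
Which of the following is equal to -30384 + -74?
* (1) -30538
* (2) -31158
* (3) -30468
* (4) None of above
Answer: 4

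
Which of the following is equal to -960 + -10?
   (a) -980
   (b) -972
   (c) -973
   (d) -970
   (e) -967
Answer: d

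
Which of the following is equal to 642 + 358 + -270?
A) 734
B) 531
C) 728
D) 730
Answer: D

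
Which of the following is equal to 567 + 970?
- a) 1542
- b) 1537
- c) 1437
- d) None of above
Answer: b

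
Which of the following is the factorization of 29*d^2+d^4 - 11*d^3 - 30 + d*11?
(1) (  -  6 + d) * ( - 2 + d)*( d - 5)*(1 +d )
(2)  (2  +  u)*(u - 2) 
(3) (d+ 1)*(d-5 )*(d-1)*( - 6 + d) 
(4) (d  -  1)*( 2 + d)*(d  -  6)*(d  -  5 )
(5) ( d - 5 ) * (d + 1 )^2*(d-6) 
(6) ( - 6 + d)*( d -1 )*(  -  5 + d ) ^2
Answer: 3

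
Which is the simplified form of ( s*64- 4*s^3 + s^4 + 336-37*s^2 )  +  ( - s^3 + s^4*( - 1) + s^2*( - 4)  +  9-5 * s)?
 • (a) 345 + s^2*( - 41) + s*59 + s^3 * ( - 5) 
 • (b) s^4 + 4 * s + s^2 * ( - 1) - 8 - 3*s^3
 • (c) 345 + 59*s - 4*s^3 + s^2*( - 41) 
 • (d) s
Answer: a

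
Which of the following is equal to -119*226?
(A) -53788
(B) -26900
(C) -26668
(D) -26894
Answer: D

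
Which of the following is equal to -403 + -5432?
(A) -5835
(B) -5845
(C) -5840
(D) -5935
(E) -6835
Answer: A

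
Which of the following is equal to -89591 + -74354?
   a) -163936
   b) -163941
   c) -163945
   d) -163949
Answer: c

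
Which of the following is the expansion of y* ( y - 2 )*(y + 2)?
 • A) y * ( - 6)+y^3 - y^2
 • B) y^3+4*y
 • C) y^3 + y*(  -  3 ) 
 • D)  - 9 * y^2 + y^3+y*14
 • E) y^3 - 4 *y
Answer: E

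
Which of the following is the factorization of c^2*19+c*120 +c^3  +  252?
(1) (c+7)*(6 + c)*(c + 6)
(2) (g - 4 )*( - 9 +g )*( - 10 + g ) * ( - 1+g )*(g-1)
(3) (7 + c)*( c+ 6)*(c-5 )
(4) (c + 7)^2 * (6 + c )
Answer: 1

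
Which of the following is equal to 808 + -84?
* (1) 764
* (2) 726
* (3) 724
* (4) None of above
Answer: 3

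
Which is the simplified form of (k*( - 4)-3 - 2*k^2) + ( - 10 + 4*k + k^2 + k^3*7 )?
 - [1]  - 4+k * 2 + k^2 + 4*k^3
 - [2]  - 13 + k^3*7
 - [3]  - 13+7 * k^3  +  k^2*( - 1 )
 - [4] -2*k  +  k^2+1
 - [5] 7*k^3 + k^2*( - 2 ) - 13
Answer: 3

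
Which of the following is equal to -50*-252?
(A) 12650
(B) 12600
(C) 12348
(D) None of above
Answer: B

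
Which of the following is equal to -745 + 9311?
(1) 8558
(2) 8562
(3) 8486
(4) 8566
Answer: 4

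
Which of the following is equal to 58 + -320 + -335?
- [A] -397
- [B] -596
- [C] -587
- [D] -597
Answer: D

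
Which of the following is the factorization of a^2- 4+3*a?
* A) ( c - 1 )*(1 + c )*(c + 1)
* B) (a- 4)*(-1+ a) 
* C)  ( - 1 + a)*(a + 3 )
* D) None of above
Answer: D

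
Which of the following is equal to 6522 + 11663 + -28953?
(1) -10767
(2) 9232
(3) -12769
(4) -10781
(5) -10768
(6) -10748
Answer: 5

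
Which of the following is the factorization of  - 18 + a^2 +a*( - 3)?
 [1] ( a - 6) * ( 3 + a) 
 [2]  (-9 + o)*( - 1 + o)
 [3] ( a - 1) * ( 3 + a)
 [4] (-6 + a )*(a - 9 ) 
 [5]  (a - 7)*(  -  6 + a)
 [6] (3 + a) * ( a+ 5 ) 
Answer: 1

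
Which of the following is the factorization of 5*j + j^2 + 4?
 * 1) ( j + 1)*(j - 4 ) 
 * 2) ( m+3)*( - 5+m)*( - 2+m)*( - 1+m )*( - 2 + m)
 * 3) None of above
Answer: 3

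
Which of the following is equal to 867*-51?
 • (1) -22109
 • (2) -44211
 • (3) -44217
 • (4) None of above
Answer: 3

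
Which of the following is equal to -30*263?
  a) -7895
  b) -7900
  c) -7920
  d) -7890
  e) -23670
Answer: d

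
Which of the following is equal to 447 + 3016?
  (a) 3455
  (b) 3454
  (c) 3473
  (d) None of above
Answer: d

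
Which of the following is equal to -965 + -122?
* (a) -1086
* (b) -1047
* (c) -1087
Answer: c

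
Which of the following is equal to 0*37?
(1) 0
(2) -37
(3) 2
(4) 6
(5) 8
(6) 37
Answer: 1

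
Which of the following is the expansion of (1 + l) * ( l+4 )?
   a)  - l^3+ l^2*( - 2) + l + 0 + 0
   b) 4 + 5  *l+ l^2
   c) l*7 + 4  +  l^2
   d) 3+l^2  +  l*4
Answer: b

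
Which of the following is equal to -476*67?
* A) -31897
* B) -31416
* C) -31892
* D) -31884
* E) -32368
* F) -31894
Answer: C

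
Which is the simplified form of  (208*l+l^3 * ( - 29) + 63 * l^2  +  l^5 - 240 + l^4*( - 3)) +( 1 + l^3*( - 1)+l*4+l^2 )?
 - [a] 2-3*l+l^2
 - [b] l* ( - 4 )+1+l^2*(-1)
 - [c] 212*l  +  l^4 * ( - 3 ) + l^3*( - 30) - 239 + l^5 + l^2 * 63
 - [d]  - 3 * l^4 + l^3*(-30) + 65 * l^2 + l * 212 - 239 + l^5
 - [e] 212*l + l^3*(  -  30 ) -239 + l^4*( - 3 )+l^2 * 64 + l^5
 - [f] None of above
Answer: e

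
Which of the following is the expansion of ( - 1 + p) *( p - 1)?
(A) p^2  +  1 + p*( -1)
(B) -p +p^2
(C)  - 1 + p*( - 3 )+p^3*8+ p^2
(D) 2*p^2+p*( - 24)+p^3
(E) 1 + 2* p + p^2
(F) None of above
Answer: F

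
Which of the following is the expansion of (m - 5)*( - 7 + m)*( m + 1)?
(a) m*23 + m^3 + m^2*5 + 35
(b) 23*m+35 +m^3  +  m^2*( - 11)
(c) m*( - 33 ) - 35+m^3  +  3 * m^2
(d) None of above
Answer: b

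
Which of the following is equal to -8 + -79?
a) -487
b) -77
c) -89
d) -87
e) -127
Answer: d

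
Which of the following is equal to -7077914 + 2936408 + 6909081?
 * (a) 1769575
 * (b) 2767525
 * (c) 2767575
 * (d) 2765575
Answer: c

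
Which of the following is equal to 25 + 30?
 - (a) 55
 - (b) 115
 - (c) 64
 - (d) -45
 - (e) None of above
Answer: a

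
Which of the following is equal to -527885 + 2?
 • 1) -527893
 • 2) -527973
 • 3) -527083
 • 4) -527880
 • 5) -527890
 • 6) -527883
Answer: 6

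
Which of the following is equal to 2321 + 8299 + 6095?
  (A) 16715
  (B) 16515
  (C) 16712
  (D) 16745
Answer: A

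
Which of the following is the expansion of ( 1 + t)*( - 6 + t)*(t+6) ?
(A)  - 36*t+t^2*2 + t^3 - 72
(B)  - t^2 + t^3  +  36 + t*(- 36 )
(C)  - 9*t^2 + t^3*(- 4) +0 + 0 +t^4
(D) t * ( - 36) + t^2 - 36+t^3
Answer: D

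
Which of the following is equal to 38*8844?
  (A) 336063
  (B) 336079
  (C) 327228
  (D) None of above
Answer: D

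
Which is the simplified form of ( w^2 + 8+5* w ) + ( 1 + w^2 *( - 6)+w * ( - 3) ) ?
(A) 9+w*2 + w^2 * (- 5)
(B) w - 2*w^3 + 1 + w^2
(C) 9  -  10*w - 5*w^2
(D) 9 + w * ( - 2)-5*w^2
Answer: A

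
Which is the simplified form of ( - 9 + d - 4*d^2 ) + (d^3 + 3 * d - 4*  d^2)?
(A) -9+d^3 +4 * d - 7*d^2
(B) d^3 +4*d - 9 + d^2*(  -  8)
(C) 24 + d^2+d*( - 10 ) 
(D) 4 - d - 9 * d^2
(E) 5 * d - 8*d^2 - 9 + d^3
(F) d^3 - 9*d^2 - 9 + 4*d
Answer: B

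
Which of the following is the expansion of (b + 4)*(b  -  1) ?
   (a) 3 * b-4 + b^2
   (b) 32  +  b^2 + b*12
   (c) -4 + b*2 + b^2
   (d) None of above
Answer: a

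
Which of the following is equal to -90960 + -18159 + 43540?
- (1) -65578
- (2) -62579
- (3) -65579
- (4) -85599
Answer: 3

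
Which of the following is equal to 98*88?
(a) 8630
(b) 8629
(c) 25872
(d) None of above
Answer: d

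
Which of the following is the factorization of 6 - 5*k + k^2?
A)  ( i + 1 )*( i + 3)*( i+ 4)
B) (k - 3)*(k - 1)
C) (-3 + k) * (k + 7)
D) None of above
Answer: D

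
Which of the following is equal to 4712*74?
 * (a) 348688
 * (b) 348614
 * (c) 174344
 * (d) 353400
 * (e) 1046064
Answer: a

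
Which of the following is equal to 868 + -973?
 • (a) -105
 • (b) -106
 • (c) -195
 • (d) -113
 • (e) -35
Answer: a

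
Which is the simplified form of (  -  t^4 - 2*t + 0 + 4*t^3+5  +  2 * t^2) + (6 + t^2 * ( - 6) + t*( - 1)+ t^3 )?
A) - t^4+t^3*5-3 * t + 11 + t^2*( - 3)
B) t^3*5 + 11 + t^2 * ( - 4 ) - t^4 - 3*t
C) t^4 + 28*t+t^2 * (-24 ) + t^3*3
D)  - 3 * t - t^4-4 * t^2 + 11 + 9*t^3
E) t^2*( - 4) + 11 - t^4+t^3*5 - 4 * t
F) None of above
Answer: B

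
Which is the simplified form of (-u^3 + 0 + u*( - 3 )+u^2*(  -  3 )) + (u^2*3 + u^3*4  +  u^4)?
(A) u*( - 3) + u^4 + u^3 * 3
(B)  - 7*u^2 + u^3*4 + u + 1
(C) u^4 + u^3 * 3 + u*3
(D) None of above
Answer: A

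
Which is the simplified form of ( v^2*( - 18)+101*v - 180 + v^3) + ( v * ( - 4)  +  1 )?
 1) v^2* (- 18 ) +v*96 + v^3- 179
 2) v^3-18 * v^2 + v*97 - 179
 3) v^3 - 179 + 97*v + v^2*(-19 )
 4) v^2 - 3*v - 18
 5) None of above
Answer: 2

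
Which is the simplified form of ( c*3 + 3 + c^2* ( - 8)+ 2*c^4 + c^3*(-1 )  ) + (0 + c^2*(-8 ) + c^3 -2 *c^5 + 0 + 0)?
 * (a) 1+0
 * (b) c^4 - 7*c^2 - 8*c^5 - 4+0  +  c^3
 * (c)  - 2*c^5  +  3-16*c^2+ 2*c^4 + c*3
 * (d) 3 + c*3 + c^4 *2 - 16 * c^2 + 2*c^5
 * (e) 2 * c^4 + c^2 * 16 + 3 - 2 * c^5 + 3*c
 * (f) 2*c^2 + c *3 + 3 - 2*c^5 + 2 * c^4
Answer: c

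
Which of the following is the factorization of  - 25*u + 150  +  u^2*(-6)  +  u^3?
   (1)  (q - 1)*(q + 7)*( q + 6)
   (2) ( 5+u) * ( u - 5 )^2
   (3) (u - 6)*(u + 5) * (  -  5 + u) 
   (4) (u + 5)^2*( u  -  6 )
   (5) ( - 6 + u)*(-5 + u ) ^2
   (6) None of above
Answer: 3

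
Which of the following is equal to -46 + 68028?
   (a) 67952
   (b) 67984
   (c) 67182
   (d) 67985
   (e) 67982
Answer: e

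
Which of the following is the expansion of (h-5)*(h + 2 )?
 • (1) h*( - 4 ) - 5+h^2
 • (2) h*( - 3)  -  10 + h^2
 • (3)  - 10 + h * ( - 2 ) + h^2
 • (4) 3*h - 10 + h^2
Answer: 2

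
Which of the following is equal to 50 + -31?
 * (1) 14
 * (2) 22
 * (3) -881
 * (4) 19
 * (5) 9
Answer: 4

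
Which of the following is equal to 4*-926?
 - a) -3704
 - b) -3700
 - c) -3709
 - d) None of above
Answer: a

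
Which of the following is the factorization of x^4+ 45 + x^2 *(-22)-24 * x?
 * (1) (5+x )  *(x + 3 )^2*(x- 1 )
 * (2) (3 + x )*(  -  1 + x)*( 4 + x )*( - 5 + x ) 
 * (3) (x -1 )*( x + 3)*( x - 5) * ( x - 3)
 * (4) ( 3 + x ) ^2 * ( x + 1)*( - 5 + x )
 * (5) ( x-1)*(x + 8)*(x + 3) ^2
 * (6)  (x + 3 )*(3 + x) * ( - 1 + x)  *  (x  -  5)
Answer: 6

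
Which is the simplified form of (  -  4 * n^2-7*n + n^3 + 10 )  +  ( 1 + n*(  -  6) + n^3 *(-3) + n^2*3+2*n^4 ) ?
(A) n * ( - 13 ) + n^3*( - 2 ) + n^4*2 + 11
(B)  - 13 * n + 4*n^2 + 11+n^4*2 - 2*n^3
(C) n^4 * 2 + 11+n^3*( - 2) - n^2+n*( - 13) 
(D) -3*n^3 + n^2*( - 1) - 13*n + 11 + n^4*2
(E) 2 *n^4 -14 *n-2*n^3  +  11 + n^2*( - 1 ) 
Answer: C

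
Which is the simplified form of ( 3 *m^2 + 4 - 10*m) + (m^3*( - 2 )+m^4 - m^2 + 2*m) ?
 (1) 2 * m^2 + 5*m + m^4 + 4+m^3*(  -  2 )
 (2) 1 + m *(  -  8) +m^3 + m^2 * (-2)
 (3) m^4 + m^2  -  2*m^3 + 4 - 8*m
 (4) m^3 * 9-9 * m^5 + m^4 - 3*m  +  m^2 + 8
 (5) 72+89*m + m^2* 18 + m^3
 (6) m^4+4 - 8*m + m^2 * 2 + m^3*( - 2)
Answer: 6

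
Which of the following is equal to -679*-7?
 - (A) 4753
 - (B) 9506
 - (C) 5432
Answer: A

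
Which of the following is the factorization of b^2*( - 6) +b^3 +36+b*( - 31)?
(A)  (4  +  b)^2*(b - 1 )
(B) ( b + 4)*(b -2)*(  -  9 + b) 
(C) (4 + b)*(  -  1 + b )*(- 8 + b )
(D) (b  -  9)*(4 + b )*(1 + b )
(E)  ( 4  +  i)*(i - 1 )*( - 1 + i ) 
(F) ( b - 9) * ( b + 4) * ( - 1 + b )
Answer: F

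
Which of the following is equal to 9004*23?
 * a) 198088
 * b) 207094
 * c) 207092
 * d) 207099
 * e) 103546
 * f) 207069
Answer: c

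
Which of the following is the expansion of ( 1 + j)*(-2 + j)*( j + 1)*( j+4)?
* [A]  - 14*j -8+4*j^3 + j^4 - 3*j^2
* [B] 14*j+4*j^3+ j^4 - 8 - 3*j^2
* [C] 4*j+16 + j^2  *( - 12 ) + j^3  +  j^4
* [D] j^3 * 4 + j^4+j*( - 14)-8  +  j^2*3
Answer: A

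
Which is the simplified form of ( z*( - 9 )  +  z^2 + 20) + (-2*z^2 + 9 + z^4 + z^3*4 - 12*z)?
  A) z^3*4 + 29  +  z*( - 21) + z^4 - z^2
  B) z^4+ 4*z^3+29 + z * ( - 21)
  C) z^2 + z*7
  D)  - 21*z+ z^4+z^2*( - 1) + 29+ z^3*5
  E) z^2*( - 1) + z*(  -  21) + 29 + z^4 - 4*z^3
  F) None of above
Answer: A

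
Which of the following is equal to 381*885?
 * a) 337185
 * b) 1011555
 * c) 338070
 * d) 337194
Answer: a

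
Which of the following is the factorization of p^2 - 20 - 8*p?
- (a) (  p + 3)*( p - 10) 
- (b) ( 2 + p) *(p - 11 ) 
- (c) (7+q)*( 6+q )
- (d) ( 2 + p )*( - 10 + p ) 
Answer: d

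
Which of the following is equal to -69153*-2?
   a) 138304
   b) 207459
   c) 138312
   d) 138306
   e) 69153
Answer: d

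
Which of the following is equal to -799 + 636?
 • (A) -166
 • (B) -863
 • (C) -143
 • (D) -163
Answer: D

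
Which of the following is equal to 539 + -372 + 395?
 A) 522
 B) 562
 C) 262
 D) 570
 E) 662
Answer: B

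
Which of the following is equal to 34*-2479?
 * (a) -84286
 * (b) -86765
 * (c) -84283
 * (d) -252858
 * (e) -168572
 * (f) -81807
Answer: a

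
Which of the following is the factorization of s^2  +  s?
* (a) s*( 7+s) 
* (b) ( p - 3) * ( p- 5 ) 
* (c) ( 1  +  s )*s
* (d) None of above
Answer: c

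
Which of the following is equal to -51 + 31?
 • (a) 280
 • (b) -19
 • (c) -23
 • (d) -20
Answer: d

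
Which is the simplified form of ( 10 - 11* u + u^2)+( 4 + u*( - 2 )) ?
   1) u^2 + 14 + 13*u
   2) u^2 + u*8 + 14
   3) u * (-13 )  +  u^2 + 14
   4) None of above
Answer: 3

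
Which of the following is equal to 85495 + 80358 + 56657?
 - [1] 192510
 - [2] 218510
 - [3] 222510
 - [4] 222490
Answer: 3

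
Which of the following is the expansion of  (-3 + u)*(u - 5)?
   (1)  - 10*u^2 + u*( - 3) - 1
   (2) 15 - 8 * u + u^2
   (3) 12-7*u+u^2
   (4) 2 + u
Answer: 2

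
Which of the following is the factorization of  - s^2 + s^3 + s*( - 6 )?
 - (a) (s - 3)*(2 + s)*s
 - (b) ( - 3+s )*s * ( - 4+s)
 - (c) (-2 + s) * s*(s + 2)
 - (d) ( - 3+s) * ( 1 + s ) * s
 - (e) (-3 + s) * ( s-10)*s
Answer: a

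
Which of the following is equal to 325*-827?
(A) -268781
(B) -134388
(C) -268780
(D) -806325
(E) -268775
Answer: E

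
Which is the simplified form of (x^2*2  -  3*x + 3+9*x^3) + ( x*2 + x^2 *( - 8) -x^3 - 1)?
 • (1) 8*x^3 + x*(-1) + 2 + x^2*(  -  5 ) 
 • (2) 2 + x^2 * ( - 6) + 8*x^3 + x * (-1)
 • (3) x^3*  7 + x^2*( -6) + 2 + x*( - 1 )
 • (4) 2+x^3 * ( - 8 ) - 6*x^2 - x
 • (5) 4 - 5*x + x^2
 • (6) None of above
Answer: 2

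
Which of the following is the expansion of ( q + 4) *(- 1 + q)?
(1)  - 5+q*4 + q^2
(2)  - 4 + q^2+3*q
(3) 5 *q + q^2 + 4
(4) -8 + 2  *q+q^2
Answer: 2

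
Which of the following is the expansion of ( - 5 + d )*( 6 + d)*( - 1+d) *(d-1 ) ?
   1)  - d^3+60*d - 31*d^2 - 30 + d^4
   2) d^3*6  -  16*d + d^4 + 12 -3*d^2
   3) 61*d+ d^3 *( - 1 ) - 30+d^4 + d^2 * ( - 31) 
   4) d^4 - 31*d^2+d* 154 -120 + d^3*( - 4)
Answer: 3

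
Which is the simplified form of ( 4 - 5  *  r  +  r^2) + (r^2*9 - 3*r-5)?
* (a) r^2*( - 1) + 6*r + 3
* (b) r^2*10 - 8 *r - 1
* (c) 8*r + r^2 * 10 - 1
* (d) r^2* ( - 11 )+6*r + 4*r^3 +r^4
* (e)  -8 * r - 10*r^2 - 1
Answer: b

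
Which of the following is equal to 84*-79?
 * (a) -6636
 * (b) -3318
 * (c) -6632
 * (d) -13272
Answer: a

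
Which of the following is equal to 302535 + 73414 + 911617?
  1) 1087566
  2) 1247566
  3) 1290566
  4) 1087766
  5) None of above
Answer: 5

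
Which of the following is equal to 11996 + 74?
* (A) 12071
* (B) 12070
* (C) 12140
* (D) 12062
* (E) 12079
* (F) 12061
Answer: B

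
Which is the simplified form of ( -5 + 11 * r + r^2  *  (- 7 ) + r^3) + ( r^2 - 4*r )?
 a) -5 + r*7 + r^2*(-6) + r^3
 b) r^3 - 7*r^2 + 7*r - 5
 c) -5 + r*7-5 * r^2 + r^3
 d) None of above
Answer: a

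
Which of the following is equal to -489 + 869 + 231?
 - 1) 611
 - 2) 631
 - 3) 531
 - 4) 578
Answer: 1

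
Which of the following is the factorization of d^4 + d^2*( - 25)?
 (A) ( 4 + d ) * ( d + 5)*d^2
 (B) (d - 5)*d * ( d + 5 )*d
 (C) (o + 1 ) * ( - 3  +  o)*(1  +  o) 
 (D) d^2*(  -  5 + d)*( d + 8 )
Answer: B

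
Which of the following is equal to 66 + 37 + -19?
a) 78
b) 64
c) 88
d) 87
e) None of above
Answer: e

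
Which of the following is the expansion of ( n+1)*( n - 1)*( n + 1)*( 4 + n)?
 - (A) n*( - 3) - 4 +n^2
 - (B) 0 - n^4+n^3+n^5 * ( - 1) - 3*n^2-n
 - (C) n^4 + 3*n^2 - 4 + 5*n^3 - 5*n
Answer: C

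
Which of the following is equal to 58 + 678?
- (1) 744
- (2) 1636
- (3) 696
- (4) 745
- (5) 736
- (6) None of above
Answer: 5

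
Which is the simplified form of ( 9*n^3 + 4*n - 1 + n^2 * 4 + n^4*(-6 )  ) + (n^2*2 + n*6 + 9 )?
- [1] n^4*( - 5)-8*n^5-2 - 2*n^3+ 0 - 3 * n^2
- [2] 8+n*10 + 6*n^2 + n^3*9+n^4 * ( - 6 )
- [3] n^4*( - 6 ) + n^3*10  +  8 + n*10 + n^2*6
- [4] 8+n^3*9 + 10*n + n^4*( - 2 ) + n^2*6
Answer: 2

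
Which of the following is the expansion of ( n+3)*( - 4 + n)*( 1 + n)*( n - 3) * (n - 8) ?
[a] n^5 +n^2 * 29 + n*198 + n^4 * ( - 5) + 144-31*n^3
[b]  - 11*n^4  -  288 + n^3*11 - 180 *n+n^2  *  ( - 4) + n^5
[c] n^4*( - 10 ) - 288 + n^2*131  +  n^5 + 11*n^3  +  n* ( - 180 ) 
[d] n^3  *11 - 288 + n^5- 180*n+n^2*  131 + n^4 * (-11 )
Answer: d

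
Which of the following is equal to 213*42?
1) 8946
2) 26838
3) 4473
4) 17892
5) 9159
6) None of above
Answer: 1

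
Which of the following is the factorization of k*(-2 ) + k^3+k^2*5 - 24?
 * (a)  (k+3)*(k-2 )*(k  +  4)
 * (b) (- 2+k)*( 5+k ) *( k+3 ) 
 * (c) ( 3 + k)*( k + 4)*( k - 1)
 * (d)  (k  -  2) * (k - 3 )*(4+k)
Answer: a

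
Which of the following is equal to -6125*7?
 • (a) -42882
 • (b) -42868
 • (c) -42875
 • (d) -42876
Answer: c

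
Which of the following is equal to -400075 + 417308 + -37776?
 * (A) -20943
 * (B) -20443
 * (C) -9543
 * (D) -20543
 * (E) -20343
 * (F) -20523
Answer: D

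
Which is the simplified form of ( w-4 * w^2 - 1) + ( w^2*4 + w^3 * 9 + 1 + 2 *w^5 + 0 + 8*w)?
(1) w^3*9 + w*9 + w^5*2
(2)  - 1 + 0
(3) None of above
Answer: 1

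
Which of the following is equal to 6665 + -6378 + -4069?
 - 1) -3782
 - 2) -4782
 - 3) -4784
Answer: 1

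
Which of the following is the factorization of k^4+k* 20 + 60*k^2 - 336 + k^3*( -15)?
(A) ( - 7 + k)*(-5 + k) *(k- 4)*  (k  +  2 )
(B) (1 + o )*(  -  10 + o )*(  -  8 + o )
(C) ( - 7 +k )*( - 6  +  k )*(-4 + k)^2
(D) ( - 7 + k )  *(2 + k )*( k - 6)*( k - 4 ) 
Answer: D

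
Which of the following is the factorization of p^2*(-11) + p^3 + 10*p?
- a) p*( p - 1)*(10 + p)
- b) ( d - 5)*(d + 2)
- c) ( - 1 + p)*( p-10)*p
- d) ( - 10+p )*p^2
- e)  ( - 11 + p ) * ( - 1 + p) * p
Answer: c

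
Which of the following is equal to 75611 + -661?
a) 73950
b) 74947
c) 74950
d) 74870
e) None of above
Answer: c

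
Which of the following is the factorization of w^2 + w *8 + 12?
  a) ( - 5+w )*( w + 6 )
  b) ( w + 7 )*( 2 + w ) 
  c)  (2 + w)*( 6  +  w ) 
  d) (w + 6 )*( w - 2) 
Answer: c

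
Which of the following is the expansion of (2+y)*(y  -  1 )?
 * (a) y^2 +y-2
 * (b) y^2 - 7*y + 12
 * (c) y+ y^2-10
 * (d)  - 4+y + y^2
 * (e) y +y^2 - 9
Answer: a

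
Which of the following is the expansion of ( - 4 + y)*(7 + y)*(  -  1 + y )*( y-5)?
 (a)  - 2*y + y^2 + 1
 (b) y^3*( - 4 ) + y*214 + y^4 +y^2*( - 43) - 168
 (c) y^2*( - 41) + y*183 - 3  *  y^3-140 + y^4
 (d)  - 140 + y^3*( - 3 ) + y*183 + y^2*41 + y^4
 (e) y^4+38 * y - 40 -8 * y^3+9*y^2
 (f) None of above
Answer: c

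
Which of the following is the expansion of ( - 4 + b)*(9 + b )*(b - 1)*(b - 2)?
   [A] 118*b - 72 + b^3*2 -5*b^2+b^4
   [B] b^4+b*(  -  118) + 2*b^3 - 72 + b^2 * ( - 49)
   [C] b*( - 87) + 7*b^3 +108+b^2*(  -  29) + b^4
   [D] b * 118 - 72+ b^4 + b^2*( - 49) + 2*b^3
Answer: D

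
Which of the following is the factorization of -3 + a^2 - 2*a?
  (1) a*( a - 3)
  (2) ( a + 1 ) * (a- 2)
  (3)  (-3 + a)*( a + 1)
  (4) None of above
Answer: 3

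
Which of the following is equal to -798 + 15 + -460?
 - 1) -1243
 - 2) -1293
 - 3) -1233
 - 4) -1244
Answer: 1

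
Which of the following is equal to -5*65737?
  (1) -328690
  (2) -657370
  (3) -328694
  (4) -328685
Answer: 4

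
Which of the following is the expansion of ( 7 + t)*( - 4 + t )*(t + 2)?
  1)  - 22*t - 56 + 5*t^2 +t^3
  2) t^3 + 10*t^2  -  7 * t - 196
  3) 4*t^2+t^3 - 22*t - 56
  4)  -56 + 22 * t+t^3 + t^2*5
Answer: 1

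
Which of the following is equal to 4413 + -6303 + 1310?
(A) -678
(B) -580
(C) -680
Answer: B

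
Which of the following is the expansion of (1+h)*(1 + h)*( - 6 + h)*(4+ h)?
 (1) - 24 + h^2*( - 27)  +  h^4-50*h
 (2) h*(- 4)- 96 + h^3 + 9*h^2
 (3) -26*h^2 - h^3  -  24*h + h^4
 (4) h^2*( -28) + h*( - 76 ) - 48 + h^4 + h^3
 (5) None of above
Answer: 1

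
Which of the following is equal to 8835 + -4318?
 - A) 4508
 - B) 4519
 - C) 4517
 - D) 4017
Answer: C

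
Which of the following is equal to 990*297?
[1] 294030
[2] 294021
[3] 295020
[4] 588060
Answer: 1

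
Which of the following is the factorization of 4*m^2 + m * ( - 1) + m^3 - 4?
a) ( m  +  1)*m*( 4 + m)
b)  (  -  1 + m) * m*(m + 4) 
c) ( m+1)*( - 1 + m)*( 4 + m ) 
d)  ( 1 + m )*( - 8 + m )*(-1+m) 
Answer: c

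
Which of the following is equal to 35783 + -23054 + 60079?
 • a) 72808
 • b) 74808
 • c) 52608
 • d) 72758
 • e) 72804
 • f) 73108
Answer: a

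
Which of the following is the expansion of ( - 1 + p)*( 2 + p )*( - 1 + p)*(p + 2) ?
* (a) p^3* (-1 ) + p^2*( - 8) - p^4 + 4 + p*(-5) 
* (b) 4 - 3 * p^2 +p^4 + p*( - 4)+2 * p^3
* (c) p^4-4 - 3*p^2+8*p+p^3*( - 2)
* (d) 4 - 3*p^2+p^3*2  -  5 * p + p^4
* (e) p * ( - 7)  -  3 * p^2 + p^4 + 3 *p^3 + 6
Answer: b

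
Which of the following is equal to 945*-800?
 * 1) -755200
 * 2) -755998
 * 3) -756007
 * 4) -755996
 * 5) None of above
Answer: 5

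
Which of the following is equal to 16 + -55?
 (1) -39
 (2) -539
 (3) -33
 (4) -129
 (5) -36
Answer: 1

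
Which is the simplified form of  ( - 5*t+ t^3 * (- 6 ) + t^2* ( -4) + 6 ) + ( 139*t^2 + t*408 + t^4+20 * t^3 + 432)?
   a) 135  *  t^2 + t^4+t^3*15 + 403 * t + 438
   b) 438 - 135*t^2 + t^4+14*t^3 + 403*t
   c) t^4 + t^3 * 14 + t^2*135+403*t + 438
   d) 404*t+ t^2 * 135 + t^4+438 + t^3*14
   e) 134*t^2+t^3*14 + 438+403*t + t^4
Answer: c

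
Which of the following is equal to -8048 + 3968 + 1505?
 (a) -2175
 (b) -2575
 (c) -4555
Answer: b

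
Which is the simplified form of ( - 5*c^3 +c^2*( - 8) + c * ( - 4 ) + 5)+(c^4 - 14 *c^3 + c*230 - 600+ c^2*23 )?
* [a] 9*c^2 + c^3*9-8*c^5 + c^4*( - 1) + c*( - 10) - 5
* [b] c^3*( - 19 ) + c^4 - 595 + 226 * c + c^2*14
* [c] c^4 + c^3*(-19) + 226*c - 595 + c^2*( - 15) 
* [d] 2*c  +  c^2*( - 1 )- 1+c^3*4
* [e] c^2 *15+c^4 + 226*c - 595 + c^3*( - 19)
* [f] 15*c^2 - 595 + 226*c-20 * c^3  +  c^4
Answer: e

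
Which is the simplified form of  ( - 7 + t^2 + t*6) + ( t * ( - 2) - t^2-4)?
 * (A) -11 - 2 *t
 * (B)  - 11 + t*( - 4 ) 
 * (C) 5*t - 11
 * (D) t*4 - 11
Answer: D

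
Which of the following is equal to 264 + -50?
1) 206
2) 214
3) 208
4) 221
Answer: 2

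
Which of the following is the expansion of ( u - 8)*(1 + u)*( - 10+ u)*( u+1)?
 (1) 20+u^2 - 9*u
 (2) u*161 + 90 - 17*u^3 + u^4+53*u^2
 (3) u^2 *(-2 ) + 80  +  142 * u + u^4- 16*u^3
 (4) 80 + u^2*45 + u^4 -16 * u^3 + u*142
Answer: 4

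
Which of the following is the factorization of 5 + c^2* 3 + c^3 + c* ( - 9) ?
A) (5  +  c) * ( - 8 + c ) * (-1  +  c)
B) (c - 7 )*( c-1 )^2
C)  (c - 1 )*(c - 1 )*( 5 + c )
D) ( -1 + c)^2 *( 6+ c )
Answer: C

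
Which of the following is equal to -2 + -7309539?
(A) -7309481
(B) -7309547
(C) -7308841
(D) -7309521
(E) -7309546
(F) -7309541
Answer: F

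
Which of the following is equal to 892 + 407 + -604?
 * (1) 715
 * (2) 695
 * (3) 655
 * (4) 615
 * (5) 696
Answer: 2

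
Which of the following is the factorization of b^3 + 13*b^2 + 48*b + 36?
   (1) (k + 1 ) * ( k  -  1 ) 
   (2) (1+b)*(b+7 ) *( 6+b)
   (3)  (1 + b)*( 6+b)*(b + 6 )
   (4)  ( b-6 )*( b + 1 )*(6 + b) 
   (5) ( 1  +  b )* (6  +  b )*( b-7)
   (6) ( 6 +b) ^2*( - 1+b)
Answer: 3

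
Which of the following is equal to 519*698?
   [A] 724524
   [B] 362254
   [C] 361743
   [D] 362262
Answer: D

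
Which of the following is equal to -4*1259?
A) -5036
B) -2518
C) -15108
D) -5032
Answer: A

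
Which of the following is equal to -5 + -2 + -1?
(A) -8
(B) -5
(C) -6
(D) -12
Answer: A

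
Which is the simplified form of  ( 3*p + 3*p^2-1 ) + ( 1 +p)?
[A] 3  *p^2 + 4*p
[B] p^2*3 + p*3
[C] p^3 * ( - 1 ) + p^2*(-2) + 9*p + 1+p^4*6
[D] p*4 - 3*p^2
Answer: A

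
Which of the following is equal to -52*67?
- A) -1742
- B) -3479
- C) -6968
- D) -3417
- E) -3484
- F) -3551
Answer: E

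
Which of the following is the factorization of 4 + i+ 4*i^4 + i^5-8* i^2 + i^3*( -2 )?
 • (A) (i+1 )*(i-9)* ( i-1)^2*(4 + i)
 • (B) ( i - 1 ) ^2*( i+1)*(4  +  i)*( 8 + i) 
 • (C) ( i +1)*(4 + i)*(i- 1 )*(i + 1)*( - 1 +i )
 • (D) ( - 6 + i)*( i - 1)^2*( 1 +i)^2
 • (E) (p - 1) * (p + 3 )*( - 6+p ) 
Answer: C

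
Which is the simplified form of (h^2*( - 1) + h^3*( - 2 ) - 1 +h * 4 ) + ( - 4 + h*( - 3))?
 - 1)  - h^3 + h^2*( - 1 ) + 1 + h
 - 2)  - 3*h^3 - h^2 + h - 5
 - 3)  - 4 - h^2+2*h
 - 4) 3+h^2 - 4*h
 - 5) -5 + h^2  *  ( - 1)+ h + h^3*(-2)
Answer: 5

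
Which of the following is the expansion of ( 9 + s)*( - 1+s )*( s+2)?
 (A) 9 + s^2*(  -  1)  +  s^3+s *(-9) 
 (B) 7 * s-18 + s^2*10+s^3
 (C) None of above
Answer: B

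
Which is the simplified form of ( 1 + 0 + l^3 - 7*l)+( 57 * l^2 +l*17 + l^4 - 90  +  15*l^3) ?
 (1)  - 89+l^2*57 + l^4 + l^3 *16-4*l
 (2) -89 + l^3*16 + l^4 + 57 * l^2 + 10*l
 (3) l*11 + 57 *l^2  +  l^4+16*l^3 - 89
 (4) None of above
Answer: 2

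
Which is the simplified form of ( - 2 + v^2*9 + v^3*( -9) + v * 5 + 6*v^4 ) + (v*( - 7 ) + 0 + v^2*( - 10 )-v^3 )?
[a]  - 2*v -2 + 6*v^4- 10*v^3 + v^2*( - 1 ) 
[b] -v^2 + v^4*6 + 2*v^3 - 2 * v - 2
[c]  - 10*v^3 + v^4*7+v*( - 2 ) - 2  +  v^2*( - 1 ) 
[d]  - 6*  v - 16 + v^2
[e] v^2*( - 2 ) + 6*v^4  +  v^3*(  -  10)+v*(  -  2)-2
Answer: a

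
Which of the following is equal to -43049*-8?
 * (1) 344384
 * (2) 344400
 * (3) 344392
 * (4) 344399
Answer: 3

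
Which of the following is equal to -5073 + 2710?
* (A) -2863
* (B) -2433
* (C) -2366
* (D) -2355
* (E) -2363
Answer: E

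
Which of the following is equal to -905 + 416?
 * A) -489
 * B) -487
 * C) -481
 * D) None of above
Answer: A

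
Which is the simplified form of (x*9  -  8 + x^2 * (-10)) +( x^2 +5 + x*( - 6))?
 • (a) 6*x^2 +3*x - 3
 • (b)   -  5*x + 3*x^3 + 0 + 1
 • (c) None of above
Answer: c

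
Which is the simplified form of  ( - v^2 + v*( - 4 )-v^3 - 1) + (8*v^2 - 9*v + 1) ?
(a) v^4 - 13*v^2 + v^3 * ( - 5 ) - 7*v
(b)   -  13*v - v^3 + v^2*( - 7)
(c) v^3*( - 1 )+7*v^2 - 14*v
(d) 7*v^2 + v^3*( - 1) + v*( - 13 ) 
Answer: d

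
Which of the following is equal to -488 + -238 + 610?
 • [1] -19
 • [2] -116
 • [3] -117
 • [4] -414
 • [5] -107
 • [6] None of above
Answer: 2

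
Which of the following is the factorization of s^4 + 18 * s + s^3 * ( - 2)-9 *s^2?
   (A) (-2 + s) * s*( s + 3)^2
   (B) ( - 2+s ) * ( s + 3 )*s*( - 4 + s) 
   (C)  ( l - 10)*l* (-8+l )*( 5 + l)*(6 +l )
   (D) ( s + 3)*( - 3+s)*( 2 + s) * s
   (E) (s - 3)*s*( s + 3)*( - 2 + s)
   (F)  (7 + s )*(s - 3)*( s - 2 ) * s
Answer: E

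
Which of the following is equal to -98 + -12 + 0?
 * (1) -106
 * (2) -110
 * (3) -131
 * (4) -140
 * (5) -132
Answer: 2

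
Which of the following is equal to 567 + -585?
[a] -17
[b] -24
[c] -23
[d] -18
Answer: d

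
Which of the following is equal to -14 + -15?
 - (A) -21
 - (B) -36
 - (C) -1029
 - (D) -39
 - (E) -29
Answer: E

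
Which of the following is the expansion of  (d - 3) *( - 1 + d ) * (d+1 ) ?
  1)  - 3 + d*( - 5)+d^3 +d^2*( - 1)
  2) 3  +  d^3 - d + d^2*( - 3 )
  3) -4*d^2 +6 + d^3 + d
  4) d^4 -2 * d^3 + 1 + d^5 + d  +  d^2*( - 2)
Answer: 2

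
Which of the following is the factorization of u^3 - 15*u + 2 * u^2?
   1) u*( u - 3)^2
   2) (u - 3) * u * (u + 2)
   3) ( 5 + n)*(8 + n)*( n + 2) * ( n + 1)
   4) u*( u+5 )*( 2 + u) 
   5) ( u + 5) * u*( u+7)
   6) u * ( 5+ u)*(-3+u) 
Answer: 6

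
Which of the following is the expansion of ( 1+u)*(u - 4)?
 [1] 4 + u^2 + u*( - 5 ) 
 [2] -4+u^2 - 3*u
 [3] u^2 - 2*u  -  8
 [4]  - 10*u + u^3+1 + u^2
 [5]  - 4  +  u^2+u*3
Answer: 2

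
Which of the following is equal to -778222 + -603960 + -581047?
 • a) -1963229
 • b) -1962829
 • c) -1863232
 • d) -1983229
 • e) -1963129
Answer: a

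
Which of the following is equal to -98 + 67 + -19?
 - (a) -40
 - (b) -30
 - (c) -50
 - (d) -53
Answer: c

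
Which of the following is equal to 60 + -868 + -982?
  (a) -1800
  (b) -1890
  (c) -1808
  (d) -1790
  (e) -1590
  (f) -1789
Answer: d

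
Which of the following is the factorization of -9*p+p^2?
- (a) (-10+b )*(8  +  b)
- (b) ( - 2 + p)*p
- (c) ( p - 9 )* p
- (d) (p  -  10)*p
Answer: c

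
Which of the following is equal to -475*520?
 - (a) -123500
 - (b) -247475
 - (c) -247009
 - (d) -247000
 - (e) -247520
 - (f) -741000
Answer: d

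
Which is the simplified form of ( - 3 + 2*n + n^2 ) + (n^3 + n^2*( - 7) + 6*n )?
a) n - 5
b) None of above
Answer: b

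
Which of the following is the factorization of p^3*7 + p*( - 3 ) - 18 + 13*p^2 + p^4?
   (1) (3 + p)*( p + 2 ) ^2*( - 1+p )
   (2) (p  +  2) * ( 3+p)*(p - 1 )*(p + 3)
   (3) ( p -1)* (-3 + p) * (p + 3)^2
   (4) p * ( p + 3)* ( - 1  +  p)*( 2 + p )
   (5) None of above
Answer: 2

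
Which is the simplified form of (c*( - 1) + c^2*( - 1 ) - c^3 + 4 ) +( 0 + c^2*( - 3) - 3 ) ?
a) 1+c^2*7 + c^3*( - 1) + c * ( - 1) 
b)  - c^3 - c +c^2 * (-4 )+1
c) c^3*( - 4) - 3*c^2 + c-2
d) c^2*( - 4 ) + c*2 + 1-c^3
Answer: b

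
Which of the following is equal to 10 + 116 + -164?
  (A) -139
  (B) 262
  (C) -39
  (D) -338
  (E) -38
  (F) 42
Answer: E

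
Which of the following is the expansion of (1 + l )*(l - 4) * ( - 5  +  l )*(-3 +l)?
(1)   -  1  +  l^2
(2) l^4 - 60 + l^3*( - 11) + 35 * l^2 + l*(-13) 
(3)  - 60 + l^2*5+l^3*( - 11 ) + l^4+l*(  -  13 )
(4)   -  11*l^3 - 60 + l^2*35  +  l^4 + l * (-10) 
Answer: 2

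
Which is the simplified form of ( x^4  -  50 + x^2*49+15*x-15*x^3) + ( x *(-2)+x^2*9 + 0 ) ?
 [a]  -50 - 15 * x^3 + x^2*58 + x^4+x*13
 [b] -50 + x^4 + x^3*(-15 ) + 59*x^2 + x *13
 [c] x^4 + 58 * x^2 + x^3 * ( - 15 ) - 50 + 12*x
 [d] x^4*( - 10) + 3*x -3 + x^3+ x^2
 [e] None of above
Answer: a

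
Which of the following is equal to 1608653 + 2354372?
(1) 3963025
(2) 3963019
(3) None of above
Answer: 1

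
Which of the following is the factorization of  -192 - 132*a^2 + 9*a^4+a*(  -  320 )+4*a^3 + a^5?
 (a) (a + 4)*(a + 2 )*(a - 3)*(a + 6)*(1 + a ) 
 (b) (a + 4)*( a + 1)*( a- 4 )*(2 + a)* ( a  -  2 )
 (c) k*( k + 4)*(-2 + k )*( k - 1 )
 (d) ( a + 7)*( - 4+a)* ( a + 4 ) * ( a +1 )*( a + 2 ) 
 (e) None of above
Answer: e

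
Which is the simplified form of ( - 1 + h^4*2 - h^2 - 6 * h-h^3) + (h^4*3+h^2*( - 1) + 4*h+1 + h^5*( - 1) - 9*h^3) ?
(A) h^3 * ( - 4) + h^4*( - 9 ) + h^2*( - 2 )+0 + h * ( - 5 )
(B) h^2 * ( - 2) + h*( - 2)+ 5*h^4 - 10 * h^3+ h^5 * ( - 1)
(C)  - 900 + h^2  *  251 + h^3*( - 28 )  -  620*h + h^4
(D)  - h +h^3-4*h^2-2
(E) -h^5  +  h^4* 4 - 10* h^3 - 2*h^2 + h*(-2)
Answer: B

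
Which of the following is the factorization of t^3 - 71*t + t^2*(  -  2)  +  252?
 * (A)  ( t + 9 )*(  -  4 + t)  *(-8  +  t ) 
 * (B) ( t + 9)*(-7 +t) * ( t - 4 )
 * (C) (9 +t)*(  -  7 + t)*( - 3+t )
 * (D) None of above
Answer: B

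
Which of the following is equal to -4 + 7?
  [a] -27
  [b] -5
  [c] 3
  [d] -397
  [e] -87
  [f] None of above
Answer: c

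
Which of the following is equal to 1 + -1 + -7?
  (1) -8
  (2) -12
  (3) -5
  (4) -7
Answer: 4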